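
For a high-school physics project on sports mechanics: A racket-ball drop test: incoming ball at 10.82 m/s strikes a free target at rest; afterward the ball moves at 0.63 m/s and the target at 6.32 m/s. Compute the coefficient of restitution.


e = (v2_after - v1_after) / (v1_before - v2_before)
Numerator = 6.32 - 0.63 = 5.69
Denominator = 10.82 - 0 = 10.82
e = 5.69 / 10.82 = 0.5259

0.5259


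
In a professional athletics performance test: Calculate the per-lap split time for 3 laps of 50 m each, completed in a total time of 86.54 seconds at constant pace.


Split time = total_time / n_laps = 86.54 / 3
Split time = 28.8467 s per lap

28.8467 s


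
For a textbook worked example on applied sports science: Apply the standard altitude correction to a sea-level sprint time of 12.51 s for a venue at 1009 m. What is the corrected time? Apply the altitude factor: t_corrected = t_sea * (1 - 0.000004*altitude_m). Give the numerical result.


Correction factor = 1 - 0.000004 * 1009 = 0.995964
t_corrected = t_sea * factor = 12.51 * 0.995964
t_corrected = 12.4595 s

12.4595 s


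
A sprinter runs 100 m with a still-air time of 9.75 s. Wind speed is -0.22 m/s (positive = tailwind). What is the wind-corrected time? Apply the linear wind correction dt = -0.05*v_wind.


dt = -0.05 * v_wind = -0.05 * -0.22 = 0.011 s
t_corrected = t_still + dt = 9.75 + (0.011)
t_corrected = 9.761 s

9.761 s


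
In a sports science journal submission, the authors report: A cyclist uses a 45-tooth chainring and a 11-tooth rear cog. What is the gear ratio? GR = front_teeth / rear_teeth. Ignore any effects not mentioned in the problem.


GR = front_teeth / rear_teeth
GR = 45 / 11
GR = 4.0909

4.0909


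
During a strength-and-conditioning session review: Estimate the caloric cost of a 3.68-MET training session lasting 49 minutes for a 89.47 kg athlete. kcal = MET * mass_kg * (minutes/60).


kcal = MET * mass * time_hr
Convert time: 49 min = 0.8167 hr
kcal = 3.68 * 89.47 * 0.8167
kcal = 268.8872 kcal

268.8872 kcal


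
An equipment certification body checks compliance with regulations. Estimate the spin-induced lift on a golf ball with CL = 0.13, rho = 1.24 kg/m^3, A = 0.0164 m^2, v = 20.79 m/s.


FM = 0.5 * CL * rho * A * v^2
FM = 0.5 * 0.13 * 1.24 * 0.0164 * 20.79^2
v^2 = 432.2241
FM = 0.5 * 0.13 * 1.24 * 0.0164 * 432.2241 = 0.5713 N

0.5713 N


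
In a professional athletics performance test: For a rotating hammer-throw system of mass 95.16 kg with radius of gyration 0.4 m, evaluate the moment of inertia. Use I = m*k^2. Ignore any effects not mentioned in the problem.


I = m * k^2
I = 95.16 * 0.4^2
I = 95.16 * 0.16 = 15.2256 kg*m^2

15.2256 kg*m^2


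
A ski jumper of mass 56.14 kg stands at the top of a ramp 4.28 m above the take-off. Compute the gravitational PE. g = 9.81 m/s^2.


PE = m * g * h
PE = 56.14 * 9.81 * 4.28
PE = 550.7334 * 4.28 = 2357.139 J

2357.139 J


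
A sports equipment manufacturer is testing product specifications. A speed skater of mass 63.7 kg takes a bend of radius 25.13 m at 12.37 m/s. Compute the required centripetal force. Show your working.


Fc = m * v^2 / r
v^2 = 12.37^2 = 153.0169
Fc = 63.7 * 153.0169 / 25.13
Fc = 9747.1765 / 25.13 = 387.8701 N

387.8701 N


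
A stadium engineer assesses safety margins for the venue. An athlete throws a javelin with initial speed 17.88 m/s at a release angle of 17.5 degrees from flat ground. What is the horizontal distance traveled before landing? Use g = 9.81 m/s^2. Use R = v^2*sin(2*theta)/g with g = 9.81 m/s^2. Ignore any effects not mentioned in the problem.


R = v^2 * sin(2*theta) / g
Convert angle to radians: theta = 17.5 deg = 0.3054 rad
sin(2*theta) = sin(0.6109) = 0.5736
R = 17.88^2 * 0.5736 / 9.81
R = 319.6944 * 0.5736 / 9.81 = 18.6921 m

18.6921 m


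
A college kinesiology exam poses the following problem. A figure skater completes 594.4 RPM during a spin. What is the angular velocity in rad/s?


omega = RPM * 2 * pi / 60
omega = 594.4 * 2 * 3.14159 / 60
omega = 3734.7253 / 60 = 62.2454 rad/s

62.2454 rad/s


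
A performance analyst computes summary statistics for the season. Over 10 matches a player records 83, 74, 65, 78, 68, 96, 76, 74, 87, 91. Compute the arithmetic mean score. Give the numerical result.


Average = sum / n
Sum = 792
Average = 792 / 10 = 79.2

79.2


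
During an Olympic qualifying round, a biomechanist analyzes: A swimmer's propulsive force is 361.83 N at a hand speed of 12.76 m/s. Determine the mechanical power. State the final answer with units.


P = F * v
P = 361.83 * 12.76
P = 4616.9508 W

4616.9508 W


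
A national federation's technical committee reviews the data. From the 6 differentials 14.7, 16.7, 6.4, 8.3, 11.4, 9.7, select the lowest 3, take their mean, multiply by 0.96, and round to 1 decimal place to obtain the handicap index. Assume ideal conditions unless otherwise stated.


All differentials: 14.7, 16.7, 6.4, 8.3, 11.4, 9.7
Sorted: 6.4, 8.3, 9.7, 11.4, 14.7, 16.7
Best 3: 6.4, 8.3, 9.7
Average of best = 24.4 / 3 = 8.1333
Raw index = 8.1333 * 0.96 = 7.808
Handicap index = round(7.808, 1) = 7.8

7.8


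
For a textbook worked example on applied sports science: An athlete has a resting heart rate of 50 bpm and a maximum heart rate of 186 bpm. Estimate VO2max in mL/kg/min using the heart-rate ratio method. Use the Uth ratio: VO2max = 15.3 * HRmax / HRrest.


VO2max = 15.3 * HRmax / HRrest
VO2max = 15.3 * 186 / 50
VO2max = 2845.8 / 50 = 56.916 mL/kg/min

56.916 mL/kg/min


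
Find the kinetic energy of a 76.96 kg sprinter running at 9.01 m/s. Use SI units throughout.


KE = 0.5 * m * v^2
KE = 0.5 * 76.96 * 9.01^2
KE = 0.5 * 76.96 * 81.1801 = 3123.8102 J

3123.8102 J


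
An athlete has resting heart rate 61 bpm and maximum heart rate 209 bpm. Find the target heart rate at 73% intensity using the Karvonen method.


Target = HRrest + pct*(HRmax - HRrest)
Heart rate reserve = HRmax - HRrest = 209 - 61 = 148 bpm
Fraction = 73% = 0.73
Target = 61 + 0.73 * 148
Target = 61 + 108.04 = 169.04 bpm

169.04 bpm


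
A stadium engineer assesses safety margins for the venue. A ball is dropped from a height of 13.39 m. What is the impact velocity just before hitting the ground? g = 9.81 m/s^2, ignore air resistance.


v = sqrt(2 * g * h)
v = sqrt(2 * 9.81 * 13.39)
v = sqrt(262.7118) = 16.2084 m/s

16.2084 m/s


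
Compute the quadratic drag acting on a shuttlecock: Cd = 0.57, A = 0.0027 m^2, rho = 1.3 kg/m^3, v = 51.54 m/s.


Fd = 0.5 * Cd * rho * A * v^2
Fd = 0.5 * 0.57 * 1.3 * 0.0027 * 51.54^2
v^2 = 2656.3716
Fd = 0.5 * 0.57 * 1.3 * 0.0027 * 2656.3716 = 2.6573 N

2.6573 N


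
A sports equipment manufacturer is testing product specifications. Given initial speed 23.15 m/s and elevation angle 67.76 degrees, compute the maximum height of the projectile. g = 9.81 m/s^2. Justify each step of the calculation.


H = (v*sin(theta))^2 / (2*g)
vy = v*sin(theta) = 23.15 * sin(67.76 deg) = 21.4278 m/s
H = vy^2 / (2*g) = 459.1503 / (2*9.81)
H = 459.1503 / 19.62 = 23.4022 m

23.4022 m


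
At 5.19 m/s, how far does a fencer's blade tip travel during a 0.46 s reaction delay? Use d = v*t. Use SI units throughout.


d = v * t
d = 5.19 * 0.46
d = 2.3874 m

2.3874 m


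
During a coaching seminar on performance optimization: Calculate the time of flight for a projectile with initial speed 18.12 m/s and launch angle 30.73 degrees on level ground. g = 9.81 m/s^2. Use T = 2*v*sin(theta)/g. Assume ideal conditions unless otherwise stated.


T = 2*v*sin(theta)/g
sin(theta) = sin(30.73 deg) = 0.511
T = 2*18.12*0.511 / 9.81
T = 18.5184 / 9.81 = 1.8877 s

1.8877 s


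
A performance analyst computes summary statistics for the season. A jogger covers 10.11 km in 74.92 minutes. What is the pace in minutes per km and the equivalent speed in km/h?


Pace = time / distance = 74.92 min / 10.11 km = 7.4105 min/km
Speed = distance / time_in_hours = 10.11 / 1.2487 hr
Speed = 8.0966 km/h

7.4105 min/km, 8.0966 km/h


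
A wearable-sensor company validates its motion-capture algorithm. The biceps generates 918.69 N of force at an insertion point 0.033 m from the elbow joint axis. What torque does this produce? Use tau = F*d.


tau = F * d
tau = 918.69 * 0.033
tau = 30.3168 N*m

30.3168 N*m


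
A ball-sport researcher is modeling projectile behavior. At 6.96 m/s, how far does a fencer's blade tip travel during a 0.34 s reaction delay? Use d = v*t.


d = v * t
d = 6.96 * 0.34
d = 2.3664 m

2.3664 m


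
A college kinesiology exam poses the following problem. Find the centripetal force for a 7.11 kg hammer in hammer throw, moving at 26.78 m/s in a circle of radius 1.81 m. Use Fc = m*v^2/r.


Fc = m * v^2 / r
v^2 = 26.78^2 = 717.1684
Fc = 7.11 * 717.1684 / 1.81
Fc = 5099.0673 / 1.81 = 2817.1643 N

2817.1643 N


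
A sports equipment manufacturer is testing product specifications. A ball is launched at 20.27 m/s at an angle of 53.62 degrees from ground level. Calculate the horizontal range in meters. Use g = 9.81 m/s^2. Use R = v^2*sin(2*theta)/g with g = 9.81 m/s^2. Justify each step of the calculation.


R = v^2 * sin(2*theta) / g
Convert angle to radians: theta = 53.62 deg = 0.9358 rad
sin(2*theta) = sin(1.8717) = 0.9551
R = 20.27^2 * 0.9551 / 9.81
R = 410.8729 * 0.9551 / 9.81 = 40.0013 m

40.0013 m


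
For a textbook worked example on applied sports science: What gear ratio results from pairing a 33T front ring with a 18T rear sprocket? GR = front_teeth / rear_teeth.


GR = front_teeth / rear_teeth
GR = 33 / 18
GR = 1.8333

1.8333


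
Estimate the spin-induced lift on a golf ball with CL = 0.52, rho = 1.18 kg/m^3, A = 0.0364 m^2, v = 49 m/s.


FM = 0.5 * CL * rho * A * v^2
FM = 0.5 * 0.52 * 1.18 * 0.0364 * 49^2
v^2 = 2401
FM = 0.5 * 0.52 * 1.18 * 0.0364 * 2401 = 26.8132 N

26.8132 N


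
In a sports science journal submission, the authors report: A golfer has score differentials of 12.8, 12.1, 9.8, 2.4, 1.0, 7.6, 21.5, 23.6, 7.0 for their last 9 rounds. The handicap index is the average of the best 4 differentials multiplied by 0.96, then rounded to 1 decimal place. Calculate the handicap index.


All differentials: 12.8, 12.1, 9.8, 2.4, 1.0, 7.6, 21.5, 23.6, 7.0
Sorted: 1.0, 2.4, 7.0, 7.6, 9.8, 12.1, 12.8, 21.5, 23.6
Best 4: 1.0, 2.4, 7.0, 7.6
Average of best = 18 / 4 = 4.5
Raw index = 4.5 * 0.96 = 4.32
Handicap index = round(4.32, 1) = 4.3

4.3


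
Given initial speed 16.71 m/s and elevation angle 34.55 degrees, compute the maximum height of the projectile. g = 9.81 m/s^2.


H = (v*sin(theta))^2 / (2*g)
vy = v*sin(theta) = 16.71 * sin(34.55 deg) = 9.4767 m/s
H = vy^2 / (2*g) = 89.8071 / (2*9.81)
H = 89.8071 / 19.62 = 4.5773 m

4.5773 m


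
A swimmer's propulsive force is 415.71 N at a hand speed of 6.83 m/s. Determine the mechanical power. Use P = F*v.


P = F * v
P = 415.71 * 6.83
P = 2839.2993 W

2839.2993 W


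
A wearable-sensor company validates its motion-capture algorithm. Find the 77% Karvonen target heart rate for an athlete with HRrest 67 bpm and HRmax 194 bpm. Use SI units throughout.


Target = HRrest + pct*(HRmax - HRrest)
Heart rate reserve = HRmax - HRrest = 194 - 67 = 127 bpm
Fraction = 77% = 0.77
Target = 67 + 0.77 * 127
Target = 67 + 97.79 = 164.79 bpm

164.79 bpm


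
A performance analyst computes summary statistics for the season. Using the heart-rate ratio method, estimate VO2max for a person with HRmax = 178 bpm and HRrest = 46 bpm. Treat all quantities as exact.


VO2max = 15.3 * HRmax / HRrest
VO2max = 15.3 * 178 / 46
VO2max = 2723.4 / 46 = 59.2043 mL/kg/min

59.2043 mL/kg/min


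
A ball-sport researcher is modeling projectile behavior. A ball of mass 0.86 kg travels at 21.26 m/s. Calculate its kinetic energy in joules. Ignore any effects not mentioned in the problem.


KE = 0.5 * m * v^2
KE = 0.5 * 0.86 * 21.26^2
KE = 0.5 * 0.86 * 451.9876 = 194.3547 J

194.3547 J


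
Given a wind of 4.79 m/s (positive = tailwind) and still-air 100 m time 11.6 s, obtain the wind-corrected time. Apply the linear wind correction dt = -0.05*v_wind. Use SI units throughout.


dt = -0.05 * v_wind = -0.05 * 4.79 = -0.2395 s
t_corrected = t_still + dt = 11.6 + (-0.2395)
t_corrected = 11.3605 s

11.3605 s


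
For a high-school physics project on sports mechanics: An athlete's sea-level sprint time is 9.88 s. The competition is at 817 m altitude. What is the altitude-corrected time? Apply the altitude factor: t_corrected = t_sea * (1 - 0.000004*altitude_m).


Correction factor = 1 - 0.000004 * 817 = 0.996732
t_corrected = t_sea * factor = 9.88 * 0.996732
t_corrected = 9.8477 s

9.8477 s


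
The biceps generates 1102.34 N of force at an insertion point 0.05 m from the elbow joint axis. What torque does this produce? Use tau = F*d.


tau = F * d
tau = 1102.34 * 0.05
tau = 55.117 N*m

55.117 N*m


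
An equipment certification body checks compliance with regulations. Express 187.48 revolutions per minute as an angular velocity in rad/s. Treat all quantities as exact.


omega = RPM * 2 * pi / 60
omega = 187.48 * 2 * 3.14159 / 60
omega = 1177.9716 / 60 = 19.6329 rad/s

19.6329 rad/s


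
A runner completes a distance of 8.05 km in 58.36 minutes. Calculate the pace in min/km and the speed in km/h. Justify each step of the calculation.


Pace = time / distance = 58.36 min / 8.05 km = 7.2497 min/km
Speed = distance / time_in_hours = 8.05 / 0.9727 hr
Speed = 8.2762 km/h

7.2497 min/km, 8.2762 km/h


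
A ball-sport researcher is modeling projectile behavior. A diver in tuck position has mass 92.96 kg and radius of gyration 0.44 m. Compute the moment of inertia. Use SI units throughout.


I = m * k^2
I = 92.96 * 0.44^2
I = 92.96 * 0.1936 = 17.9971 kg*m^2

17.9971 kg*m^2


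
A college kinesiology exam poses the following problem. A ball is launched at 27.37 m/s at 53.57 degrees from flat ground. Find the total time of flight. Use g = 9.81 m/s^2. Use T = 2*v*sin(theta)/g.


T = 2*v*sin(theta)/g
sin(theta) = sin(53.57 deg) = 0.8046
T = 2*27.37*0.8046 / 9.81
T = 44.0429 / 9.81 = 4.4896 s

4.4896 s


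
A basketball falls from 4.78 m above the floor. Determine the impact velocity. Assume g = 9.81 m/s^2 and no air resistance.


v = sqrt(2 * g * h)
v = sqrt(2 * 9.81 * 4.78)
v = sqrt(93.7836) = 9.6842 m/s

9.6842 m/s


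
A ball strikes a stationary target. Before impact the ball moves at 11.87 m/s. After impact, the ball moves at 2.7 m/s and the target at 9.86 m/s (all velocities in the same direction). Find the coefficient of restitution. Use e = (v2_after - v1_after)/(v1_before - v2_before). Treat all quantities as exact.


e = (v2_after - v1_after) / (v1_before - v2_before)
Numerator = 9.86 - 2.7 = 7.16
Denominator = 11.87 - 0 = 11.87
e = 7.16 / 11.87 = 0.6032

0.6032


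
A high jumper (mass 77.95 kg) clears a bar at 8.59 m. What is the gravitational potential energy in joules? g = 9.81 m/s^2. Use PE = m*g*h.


PE = m * g * h
PE = 77.95 * 9.81 * 8.59
PE = 764.6895 * 8.59 = 6568.6828 J

6568.6828 J


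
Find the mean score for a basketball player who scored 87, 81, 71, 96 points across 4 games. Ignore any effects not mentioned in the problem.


Average = sum / n
Sum = 335
Average = 335 / 4 = 83.75

83.75


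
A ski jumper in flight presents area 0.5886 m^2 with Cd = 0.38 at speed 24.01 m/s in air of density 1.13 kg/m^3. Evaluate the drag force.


Fd = 0.5 * Cd * rho * A * v^2
Fd = 0.5 * 0.38 * 1.13 * 0.5886 * 24.01^2
v^2 = 576.4801
Fd = 0.5 * 0.38 * 1.13 * 0.5886 * 576.4801 = 72.8512 N

72.8512 N


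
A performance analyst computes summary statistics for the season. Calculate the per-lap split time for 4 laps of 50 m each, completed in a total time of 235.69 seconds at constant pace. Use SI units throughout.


Split time = total_time / n_laps = 235.69 / 4
Split time = 58.9225 s per lap

58.9225 s


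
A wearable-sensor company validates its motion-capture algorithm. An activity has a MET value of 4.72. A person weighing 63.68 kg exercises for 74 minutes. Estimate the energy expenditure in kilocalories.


kcal = MET * mass * time_hr
Convert time: 74 min = 1.2333 hr
kcal = 4.72 * 63.68 * 1.2333
kcal = 370.7025 kcal

370.7025 kcal


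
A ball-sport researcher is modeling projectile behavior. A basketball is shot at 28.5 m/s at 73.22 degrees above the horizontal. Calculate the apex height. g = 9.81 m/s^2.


H = (v*sin(theta))^2 / (2*g)
vy = v*sin(theta) = 28.5 * sin(73.22 deg) = 27.2865 m/s
H = vy^2 / (2*g) = 744.552 / (2*9.81)
H = 744.552 / 19.62 = 37.9486 m

37.9486 m


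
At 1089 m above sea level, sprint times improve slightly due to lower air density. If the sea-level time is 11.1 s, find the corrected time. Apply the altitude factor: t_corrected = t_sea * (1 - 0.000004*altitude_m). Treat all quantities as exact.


Correction factor = 1 - 0.000004 * 1089 = 0.995644
t_corrected = t_sea * factor = 11.1 * 0.995644
t_corrected = 11.0516 s

11.0516 s


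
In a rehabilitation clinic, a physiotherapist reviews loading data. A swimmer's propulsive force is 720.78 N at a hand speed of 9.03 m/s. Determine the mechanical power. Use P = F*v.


P = F * v
P = 720.78 * 9.03
P = 6508.6434 W

6508.6434 W


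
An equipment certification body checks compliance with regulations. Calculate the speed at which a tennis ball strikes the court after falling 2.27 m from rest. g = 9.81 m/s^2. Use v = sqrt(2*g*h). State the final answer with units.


v = sqrt(2 * g * h)
v = sqrt(2 * 9.81 * 2.27)
v = sqrt(44.5374) = 6.6736 m/s

6.6736 m/s


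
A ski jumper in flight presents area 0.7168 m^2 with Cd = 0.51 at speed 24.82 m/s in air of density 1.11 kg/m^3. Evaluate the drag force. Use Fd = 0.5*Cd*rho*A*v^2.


Fd = 0.5 * Cd * rho * A * v^2
Fd = 0.5 * 0.51 * 1.11 * 0.7168 * 24.82^2
v^2 = 616.0324
Fd = 0.5 * 0.51 * 1.11 * 0.7168 * 616.0324 = 124.987 N

124.987 N


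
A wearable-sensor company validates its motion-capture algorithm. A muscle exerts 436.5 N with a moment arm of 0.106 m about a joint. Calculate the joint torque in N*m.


tau = F * d
tau = 436.5 * 0.106
tau = 46.269 N*m

46.269 N*m


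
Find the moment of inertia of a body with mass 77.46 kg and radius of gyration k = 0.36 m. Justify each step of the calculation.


I = m * k^2
I = 77.46 * 0.36^2
I = 77.46 * 0.1296 = 10.0388 kg*m^2

10.0388 kg*m^2


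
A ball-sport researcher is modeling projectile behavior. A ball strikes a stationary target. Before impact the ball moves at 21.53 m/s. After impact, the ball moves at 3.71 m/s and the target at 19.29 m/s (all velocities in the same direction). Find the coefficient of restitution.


e = (v2_after - v1_after) / (v1_before - v2_before)
Numerator = 19.29 - 3.71 = 15.58
Denominator = 21.53 - 0 = 21.53
e = 15.58 / 21.53 = 0.7236

0.7236


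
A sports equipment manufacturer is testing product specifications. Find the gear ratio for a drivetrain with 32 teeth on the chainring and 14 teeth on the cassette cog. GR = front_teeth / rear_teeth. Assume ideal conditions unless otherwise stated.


GR = front_teeth / rear_teeth
GR = 32 / 14
GR = 2.2857

2.2857


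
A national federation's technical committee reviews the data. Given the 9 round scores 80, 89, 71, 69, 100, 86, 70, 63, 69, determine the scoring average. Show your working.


Average = sum / n
Sum = 697
Average = 697 / 9 = 77.4444

77.4444


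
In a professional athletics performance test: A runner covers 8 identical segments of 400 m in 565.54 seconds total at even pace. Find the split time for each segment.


Split time = total_time / n_laps = 565.54 / 8
Split time = 70.6925 s per lap

70.6925 s


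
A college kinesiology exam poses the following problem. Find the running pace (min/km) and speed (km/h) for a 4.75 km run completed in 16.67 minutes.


Pace = time / distance = 16.67 min / 4.75 km = 3.5095 min/km
Speed = distance / time_in_hours = 4.75 / 0.2778 hr
Speed = 17.0966 km/h

3.5095 min/km, 17.0966 km/h


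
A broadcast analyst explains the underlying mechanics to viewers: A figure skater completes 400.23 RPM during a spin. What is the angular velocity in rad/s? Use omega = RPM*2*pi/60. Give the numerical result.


omega = RPM * 2 * pi / 60
omega = 400.23 * 2 * 3.14159 / 60
omega = 2514.7193 / 60 = 41.912 rad/s

41.912 rad/s


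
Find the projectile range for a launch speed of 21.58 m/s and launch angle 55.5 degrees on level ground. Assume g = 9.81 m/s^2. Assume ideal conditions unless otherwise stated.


R = v^2 * sin(2*theta) / g
Convert angle to radians: theta = 55.5 deg = 0.9687 rad
sin(2*theta) = sin(1.9373) = 0.9336
R = 21.58^2 * 0.9336 / 9.81
R = 465.6964 * 0.9336 / 9.81 = 44.3186 m

44.3186 m


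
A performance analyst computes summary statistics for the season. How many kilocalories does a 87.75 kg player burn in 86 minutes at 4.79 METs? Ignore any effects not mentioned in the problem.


kcal = MET * mass * time_hr
Convert time: 86 min = 1.4333 hr
kcal = 4.79 * 87.75 * 1.4333
kcal = 602.4623 kcal

602.4623 kcal


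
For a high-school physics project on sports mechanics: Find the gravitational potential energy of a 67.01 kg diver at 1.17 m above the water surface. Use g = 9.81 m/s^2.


PE = m * g * h
PE = 67.01 * 9.81 * 1.17
PE = 657.3681 * 1.17 = 769.1207 J

769.1207 J


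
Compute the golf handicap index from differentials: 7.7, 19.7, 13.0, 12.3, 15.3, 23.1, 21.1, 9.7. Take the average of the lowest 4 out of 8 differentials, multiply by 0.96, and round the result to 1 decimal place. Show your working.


All differentials: 7.7, 19.7, 13.0, 12.3, 15.3, 23.1, 21.1, 9.7
Sorted: 7.7, 9.7, 12.3, 13.0, 15.3, 19.7, 21.1, 23.1
Best 4: 7.7, 9.7, 12.3, 13.0
Average of best = 42.7 / 4 = 10.675
Raw index = 10.675 * 0.96 = 10.248
Handicap index = round(10.248, 1) = 10.2

10.2


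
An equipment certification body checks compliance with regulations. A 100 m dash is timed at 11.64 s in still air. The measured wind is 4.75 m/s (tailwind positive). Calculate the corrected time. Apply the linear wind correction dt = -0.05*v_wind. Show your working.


dt = -0.05 * v_wind = -0.05 * 4.75 = -0.2375 s
t_corrected = t_still + dt = 11.64 + (-0.2375)
t_corrected = 11.4025 s

11.4025 s


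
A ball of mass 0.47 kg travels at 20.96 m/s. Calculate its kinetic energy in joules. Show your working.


KE = 0.5 * m * v^2
KE = 0.5 * 0.47 * 20.96^2
KE = 0.5 * 0.47 * 439.3216 = 103.2406 J

103.2406 J


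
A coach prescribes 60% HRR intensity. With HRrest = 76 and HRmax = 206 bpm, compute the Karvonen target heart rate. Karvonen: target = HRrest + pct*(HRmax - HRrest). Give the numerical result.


Target = HRrest + pct*(HRmax - HRrest)
Heart rate reserve = HRmax - HRrest = 206 - 76 = 130 bpm
Fraction = 60% = 0.6
Target = 76 + 0.6 * 130
Target = 76 + 78 = 154 bpm

154 bpm


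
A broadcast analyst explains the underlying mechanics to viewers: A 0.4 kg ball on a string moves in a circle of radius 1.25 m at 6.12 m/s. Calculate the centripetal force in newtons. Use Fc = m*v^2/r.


Fc = m * v^2 / r
v^2 = 6.12^2 = 37.4544
Fc = 0.4 * 37.4544 / 1.25
Fc = 14.9818 / 1.25 = 11.9854 N

11.9854 N


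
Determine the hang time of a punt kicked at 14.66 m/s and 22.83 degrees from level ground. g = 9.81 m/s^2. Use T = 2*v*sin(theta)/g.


T = 2*v*sin(theta)/g
sin(theta) = sin(22.83 deg) = 0.388
T = 2*14.66*0.388 / 9.81
T = 11.3761 / 9.81 = 1.1596 s

1.1596 s


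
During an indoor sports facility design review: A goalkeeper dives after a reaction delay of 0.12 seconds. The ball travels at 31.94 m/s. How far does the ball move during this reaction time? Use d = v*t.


d = v * t
d = 31.94 * 0.12
d = 3.8328 m

3.8328 m


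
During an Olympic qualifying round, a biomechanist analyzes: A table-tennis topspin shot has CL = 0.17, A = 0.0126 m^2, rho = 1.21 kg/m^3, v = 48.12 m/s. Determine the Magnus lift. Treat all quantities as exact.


FM = 0.5 * CL * rho * A * v^2
FM = 0.5 * 0.17 * 1.21 * 0.0126 * 48.12^2
v^2 = 2315.5344
FM = 0.5 * 0.17 * 1.21 * 0.0126 * 2315.5344 = 3.0007 N

3.0007 N


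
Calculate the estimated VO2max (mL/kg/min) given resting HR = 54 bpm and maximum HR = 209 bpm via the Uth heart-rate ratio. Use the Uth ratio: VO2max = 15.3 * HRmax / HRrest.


VO2max = 15.3 * HRmax / HRrest
VO2max = 15.3 * 209 / 54
VO2max = 3197.7 / 54 = 59.2167 mL/kg/min

59.2167 mL/kg/min


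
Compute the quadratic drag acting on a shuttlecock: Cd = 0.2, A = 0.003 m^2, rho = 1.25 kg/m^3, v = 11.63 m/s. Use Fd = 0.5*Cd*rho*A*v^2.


Fd = 0.5 * Cd * rho * A * v^2
Fd = 0.5 * 0.2 * 1.25 * 0.003 * 11.63^2
v^2 = 135.2569
Fd = 0.5 * 0.2 * 1.25 * 0.003 * 135.2569 = 0.0507 N

0.0507 N


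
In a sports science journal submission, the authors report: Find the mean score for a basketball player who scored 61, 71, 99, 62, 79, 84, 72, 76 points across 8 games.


Average = sum / n
Sum = 604
Average = 604 / 8 = 75.5

75.5


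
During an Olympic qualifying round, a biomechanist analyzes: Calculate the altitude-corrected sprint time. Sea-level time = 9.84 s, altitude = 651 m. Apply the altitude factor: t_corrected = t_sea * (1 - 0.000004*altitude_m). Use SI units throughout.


Correction factor = 1 - 0.000004 * 651 = 0.997396
t_corrected = t_sea * factor = 9.84 * 0.997396
t_corrected = 9.8144 s

9.8144 s


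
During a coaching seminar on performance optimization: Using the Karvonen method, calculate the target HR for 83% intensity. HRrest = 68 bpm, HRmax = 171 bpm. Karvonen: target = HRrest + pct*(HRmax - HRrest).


Target = HRrest + pct*(HRmax - HRrest)
Heart rate reserve = HRmax - HRrest = 171 - 68 = 103 bpm
Fraction = 83% = 0.83
Target = 68 + 0.83 * 103
Target = 68 + 85.49 = 153.49 bpm

153.49 bpm


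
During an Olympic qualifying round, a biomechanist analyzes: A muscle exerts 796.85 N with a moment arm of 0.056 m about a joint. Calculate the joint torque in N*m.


tau = F * d
tau = 796.85 * 0.056
tau = 44.6236 N*m

44.6236 N*m


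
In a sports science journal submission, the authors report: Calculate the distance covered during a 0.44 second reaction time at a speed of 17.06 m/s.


d = v * t
d = 17.06 * 0.44
d = 7.5064 m

7.5064 m


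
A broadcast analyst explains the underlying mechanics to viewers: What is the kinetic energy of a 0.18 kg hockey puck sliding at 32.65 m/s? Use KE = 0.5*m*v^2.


KE = 0.5 * m * v^2
KE = 0.5 * 0.18 * 32.65^2
KE = 0.5 * 0.18 * 1066.0225 = 95.942 J

95.942 J


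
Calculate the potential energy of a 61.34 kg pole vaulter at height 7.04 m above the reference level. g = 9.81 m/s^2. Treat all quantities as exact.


PE = m * g * h
PE = 61.34 * 9.81 * 7.04
PE = 601.7454 * 7.04 = 4236.2876 J

4236.2876 J


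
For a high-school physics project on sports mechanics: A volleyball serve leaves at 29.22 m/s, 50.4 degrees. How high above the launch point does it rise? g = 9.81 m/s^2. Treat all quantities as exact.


H = (v*sin(theta))^2 / (2*g)
vy = v*sin(theta) = 29.22 * sin(50.4 deg) = 22.5144 m/s
H = vy^2 / (2*g) = 506.8981 / (2*9.81)
H = 506.8981 / 19.62 = 25.8358 m

25.8358 m


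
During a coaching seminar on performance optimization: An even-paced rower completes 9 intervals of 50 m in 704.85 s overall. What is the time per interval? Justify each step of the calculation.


Split time = total_time / n_laps = 704.85 / 9
Split time = 78.3167 s per lap

78.3167 s


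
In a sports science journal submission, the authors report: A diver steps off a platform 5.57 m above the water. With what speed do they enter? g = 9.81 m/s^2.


v = sqrt(2 * g * h)
v = sqrt(2 * 9.81 * 5.57)
v = sqrt(109.2834) = 10.4539 m/s

10.4539 m/s


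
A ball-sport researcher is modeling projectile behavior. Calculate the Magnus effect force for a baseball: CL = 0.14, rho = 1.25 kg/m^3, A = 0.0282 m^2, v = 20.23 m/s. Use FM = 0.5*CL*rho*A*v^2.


FM = 0.5 * CL * rho * A * v^2
FM = 0.5 * 0.14 * 1.25 * 0.0282 * 20.23^2
v^2 = 409.2529
FM = 0.5 * 0.14 * 1.25 * 0.0282 * 409.2529 = 1.0098 N

1.0098 N


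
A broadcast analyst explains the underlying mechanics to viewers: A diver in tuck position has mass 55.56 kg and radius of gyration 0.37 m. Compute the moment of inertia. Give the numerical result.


I = m * k^2
I = 55.56 * 0.37^2
I = 55.56 * 0.1369 = 7.6062 kg*m^2

7.6062 kg*m^2


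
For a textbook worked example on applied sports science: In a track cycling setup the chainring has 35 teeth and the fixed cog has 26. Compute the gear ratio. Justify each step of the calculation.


GR = front_teeth / rear_teeth
GR = 35 / 26
GR = 1.3462

1.3462


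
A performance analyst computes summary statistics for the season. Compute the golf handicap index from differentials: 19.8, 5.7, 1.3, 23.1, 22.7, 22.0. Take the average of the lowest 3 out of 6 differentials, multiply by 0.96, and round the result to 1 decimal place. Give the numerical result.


All differentials: 19.8, 5.7, 1.3, 23.1, 22.7, 22.0
Sorted: 1.3, 5.7, 19.8, 22.0, 22.7, 23.1
Best 3: 1.3, 5.7, 19.8
Average of best = 26.8 / 3 = 8.9333
Raw index = 8.9333 * 0.96 = 8.576
Handicap index = round(8.576, 1) = 8.6

8.6


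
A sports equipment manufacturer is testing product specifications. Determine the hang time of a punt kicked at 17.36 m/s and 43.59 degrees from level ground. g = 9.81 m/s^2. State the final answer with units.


T = 2*v*sin(theta)/g
sin(theta) = sin(43.59 deg) = 0.6895
T = 2*17.36*0.6895 / 9.81
T = 23.9392 / 9.81 = 2.4403 s

2.4403 s


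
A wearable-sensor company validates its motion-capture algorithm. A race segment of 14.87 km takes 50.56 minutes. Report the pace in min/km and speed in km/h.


Pace = time / distance = 50.56 min / 14.87 km = 3.4001 min/km
Speed = distance / time_in_hours = 14.87 / 0.8427 hr
Speed = 17.6464 km/h

3.4001 min/km, 17.6464 km/h


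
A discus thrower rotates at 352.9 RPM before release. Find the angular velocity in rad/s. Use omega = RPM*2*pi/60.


omega = RPM * 2 * pi / 60
omega = 352.9 * 2 * 3.14159 / 60
omega = 2217.3361 / 60 = 36.9556 rad/s

36.9556 rad/s


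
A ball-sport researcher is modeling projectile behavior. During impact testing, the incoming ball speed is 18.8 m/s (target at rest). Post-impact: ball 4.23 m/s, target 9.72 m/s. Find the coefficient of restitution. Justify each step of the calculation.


e = (v2_after - v1_after) / (v1_before - v2_before)
Numerator = 9.72 - 4.23 = 5.49
Denominator = 18.8 - 0 = 18.8
e = 5.49 / 18.8 = 0.292

0.292


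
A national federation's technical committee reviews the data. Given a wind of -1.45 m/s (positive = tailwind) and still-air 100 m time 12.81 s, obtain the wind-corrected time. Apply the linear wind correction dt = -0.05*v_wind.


dt = -0.05 * v_wind = -0.05 * -1.45 = 0.0725 s
t_corrected = t_still + dt = 12.81 + (0.0725)
t_corrected = 12.8825 s

12.8825 s


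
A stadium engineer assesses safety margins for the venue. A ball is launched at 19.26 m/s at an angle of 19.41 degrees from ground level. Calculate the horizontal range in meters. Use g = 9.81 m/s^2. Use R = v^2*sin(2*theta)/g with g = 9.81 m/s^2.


R = v^2 * sin(2*theta) / g
Convert angle to radians: theta = 19.41 deg = 0.3388 rad
sin(2*theta) = sin(0.6775) = 0.6269
R = 19.26^2 * 0.6269 / 9.81
R = 370.9476 * 0.6269 / 9.81 = 23.7042 m

23.7042 m


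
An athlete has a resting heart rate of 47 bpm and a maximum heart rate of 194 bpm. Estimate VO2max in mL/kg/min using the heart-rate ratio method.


VO2max = 15.3 * HRmax / HRrest
VO2max = 15.3 * 194 / 47
VO2max = 2968.2 / 47 = 63.1532 mL/kg/min

63.1532 mL/kg/min


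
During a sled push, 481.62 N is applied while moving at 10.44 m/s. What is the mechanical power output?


P = F * v
P = 481.62 * 10.44
P = 5028.1128 W

5028.1128 W


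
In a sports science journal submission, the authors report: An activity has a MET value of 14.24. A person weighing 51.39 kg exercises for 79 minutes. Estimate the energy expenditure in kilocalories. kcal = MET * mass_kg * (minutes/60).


kcal = MET * mass * time_hr
Convert time: 79 min = 1.3167 hr
kcal = 14.24 * 51.39 * 1.3167
kcal = 963.5282 kcal

963.5282 kcal


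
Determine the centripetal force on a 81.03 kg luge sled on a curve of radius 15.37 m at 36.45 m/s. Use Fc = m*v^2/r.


Fc = m * v^2 / r
v^2 = 36.45^2 = 1328.6025
Fc = 81.03 * 1328.6025 / 15.37
Fc = 107656.6606 / 15.37 = 7004.3371 N

7004.3371 N


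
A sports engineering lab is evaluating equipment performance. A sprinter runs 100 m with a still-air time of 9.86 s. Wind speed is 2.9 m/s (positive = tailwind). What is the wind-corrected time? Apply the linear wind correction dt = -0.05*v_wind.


dt = -0.05 * v_wind = -0.05 * 2.9 = -0.145 s
t_corrected = t_still + dt = 9.86 + (-0.145)
t_corrected = 9.715 s

9.715 s


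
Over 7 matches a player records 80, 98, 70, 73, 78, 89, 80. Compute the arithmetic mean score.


Average = sum / n
Sum = 568
Average = 568 / 7 = 81.1429

81.1429


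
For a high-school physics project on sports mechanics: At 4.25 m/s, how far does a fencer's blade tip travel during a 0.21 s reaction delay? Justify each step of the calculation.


d = v * t
d = 4.25 * 0.21
d = 0.8925 m

0.8925 m


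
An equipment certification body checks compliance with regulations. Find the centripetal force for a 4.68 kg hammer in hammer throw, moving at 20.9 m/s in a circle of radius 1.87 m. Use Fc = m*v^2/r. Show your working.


Fc = m * v^2 / r
v^2 = 20.9^2 = 436.81
Fc = 4.68 * 436.81 / 1.87
Fc = 2044.2708 / 1.87 = 1093.1929 N

1093.1929 N


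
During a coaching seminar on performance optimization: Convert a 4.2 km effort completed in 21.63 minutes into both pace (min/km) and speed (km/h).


Pace = time / distance = 21.63 min / 4.2 km = 5.15 min/km
Speed = distance / time_in_hours = 4.2 / 0.3605 hr
Speed = 11.6505 km/h

5.15 min/km, 11.6505 km/h


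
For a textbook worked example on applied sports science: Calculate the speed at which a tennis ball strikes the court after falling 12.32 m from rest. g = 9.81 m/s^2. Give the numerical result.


v = sqrt(2 * g * h)
v = sqrt(2 * 9.81 * 12.32)
v = sqrt(241.7184) = 15.5473 m/s

15.5473 m/s


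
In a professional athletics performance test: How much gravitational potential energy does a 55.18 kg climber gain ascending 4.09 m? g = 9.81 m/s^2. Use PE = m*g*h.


PE = m * g * h
PE = 55.18 * 9.81 * 4.09
PE = 541.3158 * 4.09 = 2213.9816 J

2213.9816 J


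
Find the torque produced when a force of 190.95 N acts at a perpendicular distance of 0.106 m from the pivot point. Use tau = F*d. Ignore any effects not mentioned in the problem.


tau = F * d
tau = 190.95 * 0.106
tau = 20.2407 N*m

20.2407 N*m


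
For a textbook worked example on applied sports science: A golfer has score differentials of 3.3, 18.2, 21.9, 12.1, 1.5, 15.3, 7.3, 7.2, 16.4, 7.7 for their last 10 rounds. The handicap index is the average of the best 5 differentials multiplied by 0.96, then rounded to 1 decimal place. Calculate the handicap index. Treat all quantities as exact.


All differentials: 3.3, 18.2, 21.9, 12.1, 1.5, 15.3, 7.3, 7.2, 16.4, 7.7
Sorted: 1.5, 3.3, 7.2, 7.3, 7.7, 12.1, 15.3, 16.4, 18.2, 21.9
Best 5: 1.5, 3.3, 7.2, 7.3, 7.7
Average of best = 27 / 5 = 5.4
Raw index = 5.4 * 0.96 = 5.184
Handicap index = round(5.184, 1) = 5.2

5.2


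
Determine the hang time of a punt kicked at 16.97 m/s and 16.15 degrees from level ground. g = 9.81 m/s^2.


T = 2*v*sin(theta)/g
sin(theta) = sin(16.15 deg) = 0.2782
T = 2*16.97*0.2782 / 9.81
T = 9.4405 / 9.81 = 0.9623 s

0.9623 s


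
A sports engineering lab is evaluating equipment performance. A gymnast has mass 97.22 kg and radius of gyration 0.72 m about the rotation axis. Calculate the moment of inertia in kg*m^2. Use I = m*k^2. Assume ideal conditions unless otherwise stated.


I = m * k^2
I = 97.22 * 0.72^2
I = 97.22 * 0.5184 = 50.3988 kg*m^2

50.3988 kg*m^2


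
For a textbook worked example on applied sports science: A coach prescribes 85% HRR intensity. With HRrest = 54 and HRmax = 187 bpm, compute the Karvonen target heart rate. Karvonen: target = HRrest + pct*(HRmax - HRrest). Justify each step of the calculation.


Target = HRrest + pct*(HRmax - HRrest)
Heart rate reserve = HRmax - HRrest = 187 - 54 = 133 bpm
Fraction = 85% = 0.85
Target = 54 + 0.85 * 133
Target = 54 + 113.05 = 167.05 bpm

167.05 bpm


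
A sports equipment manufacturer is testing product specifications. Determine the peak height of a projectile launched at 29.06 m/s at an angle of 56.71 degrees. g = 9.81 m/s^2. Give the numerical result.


H = (v*sin(theta))^2 / (2*g)
vy = v*sin(theta) = 29.06 * sin(56.71 deg) = 24.2913 m/s
H = vy^2 / (2*g) = 590.0695 / (2*9.81)
H = 590.0695 / 19.62 = 30.0749 m

30.0749 m


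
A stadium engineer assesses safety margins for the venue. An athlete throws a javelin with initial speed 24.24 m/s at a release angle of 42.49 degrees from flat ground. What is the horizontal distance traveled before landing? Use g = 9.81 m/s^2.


R = v^2 * sin(2*theta) / g
Convert angle to radians: theta = 42.49 deg = 0.7416 rad
sin(2*theta) = sin(1.4832) = 0.9962
R = 24.24^2 * 0.9962 / 9.81
R = 587.5776 * 0.9962 / 9.81 = 59.666 m

59.666 m


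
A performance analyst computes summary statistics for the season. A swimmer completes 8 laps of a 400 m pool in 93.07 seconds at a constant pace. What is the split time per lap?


Split time = total_time / n_laps = 93.07 / 8
Split time = 11.6337 s per lap

11.6337 s


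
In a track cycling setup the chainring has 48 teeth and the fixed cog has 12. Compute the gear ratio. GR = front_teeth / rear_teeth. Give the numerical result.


GR = front_teeth / rear_teeth
GR = 48 / 12
GR = 4

4


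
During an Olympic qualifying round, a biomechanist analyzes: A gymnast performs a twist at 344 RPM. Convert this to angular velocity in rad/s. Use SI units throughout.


omega = RPM * 2 * pi / 60
omega = 344 * 2 * 3.14159 / 60
omega = 2161.4157 / 60 = 36.0236 rad/s

36.0236 rad/s


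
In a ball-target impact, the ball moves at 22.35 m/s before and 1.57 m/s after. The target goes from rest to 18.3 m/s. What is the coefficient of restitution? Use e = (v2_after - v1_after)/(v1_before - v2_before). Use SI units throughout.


e = (v2_after - v1_after) / (v1_before - v2_before)
Numerator = 18.3 - 1.57 = 16.73
Denominator = 22.35 - 0 = 22.35
e = 16.73 / 22.35 = 0.7485

0.7485


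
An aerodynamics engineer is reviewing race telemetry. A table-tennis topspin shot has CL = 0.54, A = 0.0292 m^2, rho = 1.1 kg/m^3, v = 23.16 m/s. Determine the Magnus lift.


FM = 0.5 * CL * rho * A * v^2
FM = 0.5 * 0.54 * 1.1 * 0.0292 * 23.16^2
v^2 = 536.3856
FM = 0.5 * 0.54 * 1.1 * 0.0292 * 536.3856 = 4.6518 N

4.6518 N


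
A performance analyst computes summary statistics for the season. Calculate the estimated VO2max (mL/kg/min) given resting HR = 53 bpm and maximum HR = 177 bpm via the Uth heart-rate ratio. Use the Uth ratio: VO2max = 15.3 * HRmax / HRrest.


VO2max = 15.3 * HRmax / HRrest
VO2max = 15.3 * 177 / 53
VO2max = 2708.1 / 53 = 51.0962 mL/kg/min

51.0962 mL/kg/min


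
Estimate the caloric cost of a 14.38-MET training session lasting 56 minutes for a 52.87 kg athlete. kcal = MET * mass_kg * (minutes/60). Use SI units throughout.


kcal = MET * mass * time_hr
Convert time: 56 min = 0.9333 hr
kcal = 14.38 * 52.87 * 0.9333
kcal = 709.5859 kcal

709.5859 kcal


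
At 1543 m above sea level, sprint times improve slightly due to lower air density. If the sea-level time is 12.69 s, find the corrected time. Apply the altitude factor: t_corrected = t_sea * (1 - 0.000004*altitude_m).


Correction factor = 1 - 0.000004 * 1543 = 0.993828
t_corrected = t_sea * factor = 12.69 * 0.993828
t_corrected = 12.6117 s

12.6117 s


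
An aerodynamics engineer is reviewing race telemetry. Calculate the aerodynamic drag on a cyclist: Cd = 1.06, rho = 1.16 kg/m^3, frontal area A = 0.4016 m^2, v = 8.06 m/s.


Fd = 0.5 * Cd * rho * A * v^2
Fd = 0.5 * 1.06 * 1.16 * 0.4016 * 8.06^2
v^2 = 64.9636
Fd = 0.5 * 1.06 * 1.16 * 0.4016 * 64.9636 = 16.0398 N

16.0398 N


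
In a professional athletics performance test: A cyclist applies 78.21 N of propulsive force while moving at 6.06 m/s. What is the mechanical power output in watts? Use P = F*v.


P = F * v
P = 78.21 * 6.06
P = 473.9526 W

473.9526 W
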